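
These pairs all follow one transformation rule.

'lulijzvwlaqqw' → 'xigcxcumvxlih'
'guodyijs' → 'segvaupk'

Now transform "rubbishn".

Looking at the pairs, the operation is to shift every letter 12 places forward in the alphabet (wrapping around), then take characters alternately from the front and the back (1st, last, 2nd, 2nd-last, ...).
Doing the same to "rubbishn": "dzgtnenu".

dzgtnenu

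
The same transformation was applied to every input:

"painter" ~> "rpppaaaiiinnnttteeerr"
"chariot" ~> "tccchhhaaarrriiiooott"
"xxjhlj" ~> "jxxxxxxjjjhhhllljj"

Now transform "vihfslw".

wvvviiihhhfffssslllww

Each output is the input with this applied: repeat every character 3 times, then move the last character to the front.
Starting from "vihfslw": after the first operation, "vvviiihhhfffssslllwww"; after the second, "wvvviiihhhfffssslllww".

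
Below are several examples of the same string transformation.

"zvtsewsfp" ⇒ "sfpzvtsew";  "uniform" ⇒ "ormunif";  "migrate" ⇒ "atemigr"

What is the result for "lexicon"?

Rule — move the last 3 characters to the front (rotate right by 3).
For "lexicon" the result is "conlexi".

conlexi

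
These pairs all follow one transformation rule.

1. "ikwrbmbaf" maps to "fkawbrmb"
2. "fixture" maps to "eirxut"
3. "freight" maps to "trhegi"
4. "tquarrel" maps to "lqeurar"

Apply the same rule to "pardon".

Rule — take characters alternately from the front and the back (1st, last, 2nd, 2nd-last, ...), then delete the first character.
Applying both steps to "pardon": "pnaord", then "naord".

naord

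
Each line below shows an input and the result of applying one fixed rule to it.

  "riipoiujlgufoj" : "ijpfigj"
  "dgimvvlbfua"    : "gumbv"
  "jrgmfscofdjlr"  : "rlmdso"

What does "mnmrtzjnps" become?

nsrnz

The transformation: keep every other character starting from the second (positions 2nd, 4th, 6th, ...), then take characters alternately from the front and the back (1st, last, 2nd, 2nd-last, ...).
On "mnmrtzjnps": the first step gives "nrzns", and the second then gives "nsrnz".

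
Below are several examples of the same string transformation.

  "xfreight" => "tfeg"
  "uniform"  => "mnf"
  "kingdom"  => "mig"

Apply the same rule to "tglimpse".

Each output is the input with this applied: move the last 2 characters to the front (rotate right by 2), then keep every other character starting from the second (positions 2nd, 4th, 6th, ...).
For "tglimpse", step one produces "setglimp"; step two turns that into "egip".

egip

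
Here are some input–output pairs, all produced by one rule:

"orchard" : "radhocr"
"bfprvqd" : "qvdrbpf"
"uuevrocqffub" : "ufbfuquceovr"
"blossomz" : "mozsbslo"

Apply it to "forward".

radwfro

What's happening: move the last 2 characters to the front (rotate right by 2), then take characters alternately from the front and the back (1st, last, 2nd, 2nd-last, ...).
For "forward", step one produces "rdforwa"; step two turns that into "radwfro".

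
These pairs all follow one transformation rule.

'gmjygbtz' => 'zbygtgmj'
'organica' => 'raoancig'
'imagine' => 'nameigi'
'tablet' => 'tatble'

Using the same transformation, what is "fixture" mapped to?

In each case the input is transformed by: sort the characters into reverse alphabetical order, then take characters alternately from the front and the back (1st, last, 2nd, 2nd-last, ...).
For "fixture" the result is "xeuftir".

xeuftir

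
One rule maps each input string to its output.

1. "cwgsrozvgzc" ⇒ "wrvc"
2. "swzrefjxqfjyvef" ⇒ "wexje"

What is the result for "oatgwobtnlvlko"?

The pattern: keep one character in every 3, starting at position 2 (positions 2nd, 5th, 8th, ...).
"oatgwobtnlvlko" → "awtvo".

awtvo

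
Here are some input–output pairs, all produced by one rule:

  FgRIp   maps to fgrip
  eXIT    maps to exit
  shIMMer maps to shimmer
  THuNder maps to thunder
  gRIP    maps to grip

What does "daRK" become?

The pattern: convert every letter to lowercase.
Applying that to "daRK" gives "dark".

dark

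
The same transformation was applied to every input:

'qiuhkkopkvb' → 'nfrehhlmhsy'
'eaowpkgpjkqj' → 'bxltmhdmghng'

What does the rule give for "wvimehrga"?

tsfjbeodx

Each output is the input with this applied: shift every letter 3 places backward in the alphabet (wrapping around).
So "wvimehrga" becomes "tsfjbeodx".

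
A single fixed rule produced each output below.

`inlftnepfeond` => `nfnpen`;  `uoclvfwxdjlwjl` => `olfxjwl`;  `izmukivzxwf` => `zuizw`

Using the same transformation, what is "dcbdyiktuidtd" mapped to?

The pattern: keep every other character starting from the second (positions 2nd, 4th, 6th, ...).
"dcbdyiktuidtd" → "cditit".

cditit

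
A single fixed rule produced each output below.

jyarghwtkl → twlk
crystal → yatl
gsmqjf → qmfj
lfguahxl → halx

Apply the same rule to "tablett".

btet

In each case the input is transformed by: swap each adjacent pair of characters (1↔2, 3↔4, ...), then keep only the last 4 characters.
Starting from "tablett": after the first operation, "atlbtet"; after the second, "btet".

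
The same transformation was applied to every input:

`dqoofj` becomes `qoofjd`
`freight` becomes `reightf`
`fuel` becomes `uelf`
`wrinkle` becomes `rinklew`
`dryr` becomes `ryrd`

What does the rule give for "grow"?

rowg

Looking at the pairs, the operation is to move the first character to the end.
For "grow" the result is "rowg".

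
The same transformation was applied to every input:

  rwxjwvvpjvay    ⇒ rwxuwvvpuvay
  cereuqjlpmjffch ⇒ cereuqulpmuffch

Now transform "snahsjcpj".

snahsucpu

In each case the input is transformed by: replace every "j" with "u".
So "snahsjcpj" becomes "snahsucpu".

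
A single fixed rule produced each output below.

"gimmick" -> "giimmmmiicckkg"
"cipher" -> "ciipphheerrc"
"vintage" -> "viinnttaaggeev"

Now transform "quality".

What's happening: double every character, then move the first character to the end.
Doing the same to "quality": "quuaalliittyyq".

quuaalliittyyq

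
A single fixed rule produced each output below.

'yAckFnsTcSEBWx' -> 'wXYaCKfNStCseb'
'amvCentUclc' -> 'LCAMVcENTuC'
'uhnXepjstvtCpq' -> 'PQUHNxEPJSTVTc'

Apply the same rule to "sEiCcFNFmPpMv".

The transformation: flip the case of every letter, then move the last 2 characters to the front (rotate right by 2).
On "sEiCcFNFmPpMv" that produces "mVSeIcCfnfMpP".
(Check on "yAckFnsTcSEBWx": → "YaCKfNStCsebwX" → "wXYaCKfNStCseb" ✓)

mVSeIcCfnfMpP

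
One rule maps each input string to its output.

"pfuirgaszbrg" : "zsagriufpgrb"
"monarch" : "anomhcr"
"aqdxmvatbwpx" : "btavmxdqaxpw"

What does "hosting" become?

What's happening: reverse the string, then move the first 3 characters to the end (rotate left by 3).
On "hosting" that produces "tsohgni".

tsohgni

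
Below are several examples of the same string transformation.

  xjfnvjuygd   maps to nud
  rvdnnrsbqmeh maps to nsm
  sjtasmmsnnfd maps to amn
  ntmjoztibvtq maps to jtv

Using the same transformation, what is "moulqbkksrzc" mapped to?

The pattern: delete the first 3 characters, then keep one character in every 3, starting at position 1 (positions 1st, 4th, 7th, ...).
For "moulqbkksrzc", step one produces "lqbkksrzc"; step two turns that into "lkr".

lkr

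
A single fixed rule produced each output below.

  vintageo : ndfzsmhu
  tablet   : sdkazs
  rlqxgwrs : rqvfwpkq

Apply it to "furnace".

The rule is to shift every letter 1 place backward in the alphabet (wrapping around), then reverse the string.
On "furnace" that produces "dbzmqte".

dbzmqte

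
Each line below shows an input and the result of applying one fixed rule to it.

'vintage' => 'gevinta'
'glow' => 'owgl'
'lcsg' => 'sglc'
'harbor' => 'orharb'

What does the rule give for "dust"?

Each output is the input with this applied: move the last 2 characters to the front (rotate right by 2).
Applying that to "dust" gives "stdu".

stdu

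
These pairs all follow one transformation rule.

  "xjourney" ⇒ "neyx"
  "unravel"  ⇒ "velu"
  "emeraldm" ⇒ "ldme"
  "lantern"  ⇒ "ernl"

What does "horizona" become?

What's happening: move the first character to the end, then keep only the last 4 characters.
Working it through for "horizona": intermediate "orizonah", final "onah".

onah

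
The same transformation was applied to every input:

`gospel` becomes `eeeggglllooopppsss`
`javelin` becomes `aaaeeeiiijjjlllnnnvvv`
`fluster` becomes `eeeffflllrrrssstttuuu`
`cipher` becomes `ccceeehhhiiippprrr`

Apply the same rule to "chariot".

Looking at the pairs, the operation is to repeat every character 3 times, then sort the characters into alphabetical order.
Working it through for "chariot": intermediate "ccchhhaaarrriiiooottt", final "aaaccchhhiiiooorrrttt".

aaaccchhhiiiooorrrttt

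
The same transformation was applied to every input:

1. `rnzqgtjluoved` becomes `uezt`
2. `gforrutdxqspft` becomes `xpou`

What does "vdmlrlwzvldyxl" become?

The pattern: keep one character in every 3, starting at position 3 (positions 3rd, 6th, 9th, ...), then move the first 2 characters to the end (rotate left by 2).
For "vdmlrlwzvldyxl", step one produces "mlvy"; step two turns that into "vyml".

vyml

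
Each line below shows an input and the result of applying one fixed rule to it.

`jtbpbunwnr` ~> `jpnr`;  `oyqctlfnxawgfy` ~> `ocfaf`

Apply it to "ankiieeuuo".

aieo

Each output is the input with this applied: keep one character in every 3, starting at position 1 (positions 1st, 4th, 7th, ...).
Doing the same to "ankiieeuuo": "aieo".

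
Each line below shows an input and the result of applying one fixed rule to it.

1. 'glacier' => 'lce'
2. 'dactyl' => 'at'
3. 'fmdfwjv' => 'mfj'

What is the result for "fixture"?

itr

Each output is the input with this applied: delete the last character, then keep every other character starting from the second (positions 2nd, 4th, 6th, ...).
For "fixture", step one produces "fixtur"; step two turns that into "itr".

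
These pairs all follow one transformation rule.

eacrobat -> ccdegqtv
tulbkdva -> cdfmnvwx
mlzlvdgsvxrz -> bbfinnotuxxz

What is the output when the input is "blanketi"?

Looking at the pairs, the operation is to shift every letter 2 places forward in the alphabet (wrapping around), then sort the characters into alphabetical order.
On "blanketi": the first step gives "dncpmgvk", and the second then gives "cdgkmnpv".
(Check on "eacrobat": → "gcetqdcv" → "ccdegqtv" ✓)

cdgkmnpv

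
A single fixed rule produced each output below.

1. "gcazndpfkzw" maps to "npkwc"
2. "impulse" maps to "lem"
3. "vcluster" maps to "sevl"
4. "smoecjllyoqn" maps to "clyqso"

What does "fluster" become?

Rule — move the first 3 characters to the end (rotate left by 3), then keep every other character starting from the second (positions 2nd, 4th, 6th, ...).
Applying that to "fluster" gives "trl".

trl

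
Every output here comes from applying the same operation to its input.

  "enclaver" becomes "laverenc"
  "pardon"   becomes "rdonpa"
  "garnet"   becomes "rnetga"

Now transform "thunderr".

nderrthu

Looking at the pairs, the operation is to swap the front and back halves of the string, then move the last character to the front.
Working it through for "thunderr": intermediate "derrthun", final "nderrthu".
(Check on "pardon": → "donpar" → "rdonpa" ✓)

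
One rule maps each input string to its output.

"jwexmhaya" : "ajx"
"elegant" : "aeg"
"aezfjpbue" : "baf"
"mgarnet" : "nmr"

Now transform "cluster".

tcs

The transformation: move the last 3 characters to the front (rotate right by 3), then keep one character in every 3, starting at position 1 (positions 1st, 4th, 7th, ...).
For "cluster", step one produces "terclus"; step two turns that into "tcs".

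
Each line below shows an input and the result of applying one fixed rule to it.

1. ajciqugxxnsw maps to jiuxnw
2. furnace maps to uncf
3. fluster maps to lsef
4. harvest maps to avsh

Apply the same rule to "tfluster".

futr

The transformation: move the first character to the end, then keep every other character starting from the first (positions 1st, 3rd, 5th, ...).
Working it through for "tfluster": intermediate "flustert", final "futr".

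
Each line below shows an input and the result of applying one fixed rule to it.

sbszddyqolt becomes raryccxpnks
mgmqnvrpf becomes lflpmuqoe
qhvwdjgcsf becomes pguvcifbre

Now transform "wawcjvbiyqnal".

vzvbiuahxpmzk

Rule — shift every letter 1 place backward in the alphabet (wrapping around).
For "wawcjvbiyqnal" the result is "vzvbiuahxpmzk".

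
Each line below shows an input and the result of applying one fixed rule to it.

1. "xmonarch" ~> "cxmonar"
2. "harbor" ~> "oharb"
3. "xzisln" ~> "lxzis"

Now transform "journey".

What's happening: delete the last character, then move the last character to the front.
Working it through for "journey": intermediate "journe", final "ejourn".

ejourn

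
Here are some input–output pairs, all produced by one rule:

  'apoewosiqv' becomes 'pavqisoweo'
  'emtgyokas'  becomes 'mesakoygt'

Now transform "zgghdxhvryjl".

The pattern: move the first 2 characters to the end (rotate left by 2), then reverse the string.
So "zgghdxhvryjl" becomes "gzljyrvhxdhg".
(Check on "emtgyokas": → "tgyokasem" → "mesakoygt" ✓)

gzljyrvhxdhg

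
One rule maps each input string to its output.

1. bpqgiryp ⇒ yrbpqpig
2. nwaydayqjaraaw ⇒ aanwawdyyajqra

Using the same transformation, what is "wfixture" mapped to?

ruweiftx

In each case the input is transformed by: move the last 3 characters to the front (rotate right by 3), then swap each adjacent pair of characters (1↔2, 3↔4, ...).
Doing the same to "wfixture": "ruweiftx".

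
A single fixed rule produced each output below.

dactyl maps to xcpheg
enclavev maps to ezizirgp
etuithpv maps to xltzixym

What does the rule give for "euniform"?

jsvqiyrm

The rule is to shift every letter 4 places forward in the alphabet (wrapping around), then swap the front and back halves of the string.
For "euniform" the result is "jsvqiyrm".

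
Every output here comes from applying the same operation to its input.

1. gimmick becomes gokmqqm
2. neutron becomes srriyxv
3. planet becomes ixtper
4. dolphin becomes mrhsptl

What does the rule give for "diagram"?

Rule — shift every letter 4 places forward in the alphabet (wrapping around), then move the last 2 characters to the front (rotate right by 2).
Working it through for "diagram": intermediate "hmekveq", final "eqhmekv".

eqhmekv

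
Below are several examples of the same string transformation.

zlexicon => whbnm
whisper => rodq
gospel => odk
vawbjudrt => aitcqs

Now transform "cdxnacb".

mzba

In each case the input is transformed by: shift every letter 1 place backward in the alphabet (wrapping around), then delete the first 3 characters.
For "cdxnacb", step one produces "bcwmzba"; step two turns that into "mzba".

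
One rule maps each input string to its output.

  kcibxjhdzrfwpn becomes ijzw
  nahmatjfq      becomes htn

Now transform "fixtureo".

In each case the input is transformed by: swap the first and last characters, then keep one character in every 3, starting at position 3 (positions 3rd, 6th, 9th, ...).
Applying both steps to "fixtureo": "oixturef", then "xr".

xr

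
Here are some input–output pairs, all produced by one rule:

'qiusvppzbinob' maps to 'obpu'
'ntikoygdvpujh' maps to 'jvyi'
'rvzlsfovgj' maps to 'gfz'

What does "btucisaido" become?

dsu

Each output is the input with this applied: keep one character in every 3, starting at position 3 (positions 3rd, 6th, 9th, ...), then reverse the string.
On "btucisaido" that produces "dsu".
(Check on "ntikoygdvpujh": → "iyvj" → "jvyi" ✓)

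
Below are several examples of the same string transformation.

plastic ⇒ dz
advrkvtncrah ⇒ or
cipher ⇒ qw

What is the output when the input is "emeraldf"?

The pattern: shift every letter 12 places backward in the alphabet (wrapping around), then keep only the first 2 characters.
So "emeraldf" becomes "sa".

sa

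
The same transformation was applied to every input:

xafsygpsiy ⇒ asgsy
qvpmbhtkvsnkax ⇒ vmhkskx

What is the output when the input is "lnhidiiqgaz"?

niiqa

What's happening: keep every other character starting from the second (positions 2nd, 4th, 6th, ...).
"lnhidiiqgaz" → "niiqa".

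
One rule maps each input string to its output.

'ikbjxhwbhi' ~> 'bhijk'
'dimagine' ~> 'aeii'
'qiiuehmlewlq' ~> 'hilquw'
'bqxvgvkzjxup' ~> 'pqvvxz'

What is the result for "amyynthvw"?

The transformation: keep every other character starting from the second (positions 2nd, 4th, 6th, ...), then sort the characters into alphabetical order.
On "amyynthvw": the first step gives "mytv", and the second then gives "mtvy".

mtvy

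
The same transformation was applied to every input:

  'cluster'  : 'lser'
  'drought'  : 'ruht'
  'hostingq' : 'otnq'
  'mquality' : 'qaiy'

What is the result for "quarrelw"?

urew

What's happening: swap each adjacent pair of characters (1↔2, 3↔4, ...), then keep every other character starting from the first (positions 1st, 3rd, 5th, ...).
On "quarrelw": the first step gives "uqraerwl", and the second then gives "urew".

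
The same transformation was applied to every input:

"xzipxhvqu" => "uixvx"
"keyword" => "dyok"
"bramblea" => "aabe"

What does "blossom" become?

Looking at the pairs, the operation is to swap the first and last characters, then keep every other character starting from the first (positions 1st, 3rd, 5th, ...).
"blossom" → "mlossob" → "mosb".

mosb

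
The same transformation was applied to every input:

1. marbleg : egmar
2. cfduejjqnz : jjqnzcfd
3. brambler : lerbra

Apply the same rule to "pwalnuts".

In each case the input is transformed by: move the first 3 characters to the end (rotate left by 3), then delete the first 2 characters.
Starting from "pwalnuts": after the first operation, "lnutspwa"; after the second, "utspwa".

utspwa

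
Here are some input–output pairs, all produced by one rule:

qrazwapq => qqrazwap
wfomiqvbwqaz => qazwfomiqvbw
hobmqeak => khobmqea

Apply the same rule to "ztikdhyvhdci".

What's happening: swap the front and back halves of the string, then move the first 3 characters to the end (rotate left by 3).
For "ztikdhyvhdci", step one produces "yvhdciztikdh"; step two turns that into "dciztikdhyvh".

dciztikdhyvh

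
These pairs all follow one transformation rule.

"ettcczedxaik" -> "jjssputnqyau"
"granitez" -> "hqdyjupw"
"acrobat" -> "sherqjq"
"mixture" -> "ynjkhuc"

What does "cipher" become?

What's happening: shift every letter 10 places backward in the alphabet (wrapping around), then move the first character to the end.
On "cipher": the first step gives "syfxuh", and the second then gives "yfxuhs".

yfxuhs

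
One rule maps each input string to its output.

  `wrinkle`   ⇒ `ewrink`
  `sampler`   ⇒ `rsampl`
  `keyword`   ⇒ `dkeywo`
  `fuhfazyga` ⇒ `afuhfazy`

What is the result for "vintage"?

The pattern: move the last 2 characters to the front (rotate right by 2), then delete the first character.
On "vintage": the first step gives "gevinta", and the second then gives "evinta".

evinta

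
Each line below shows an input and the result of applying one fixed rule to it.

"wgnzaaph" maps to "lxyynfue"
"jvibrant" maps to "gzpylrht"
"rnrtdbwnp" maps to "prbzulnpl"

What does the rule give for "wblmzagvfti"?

jkxyetdrguz

The transformation: shift every letter 2 places backward in the alphabet (wrapping around), then move the first 2 characters to the end (rotate left by 2).
Starting from "wblmzagvfti": after the first operation, "uzjkxyetdrg"; after the second, "jkxyetdrguz".
(Check on "rnrtdbwnp": → "plprbzuln" → "prbzulnpl" ✓)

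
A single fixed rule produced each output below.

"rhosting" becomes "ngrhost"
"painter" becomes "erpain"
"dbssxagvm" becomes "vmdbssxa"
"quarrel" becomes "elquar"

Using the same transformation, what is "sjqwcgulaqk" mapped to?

The pattern: move the last 2 characters to the front (rotate right by 2), then delete the last character.
Working it through for "sjqwcgulaqk": intermediate "qksjqwcgula", final "qksjqwcgul".

qksjqwcgul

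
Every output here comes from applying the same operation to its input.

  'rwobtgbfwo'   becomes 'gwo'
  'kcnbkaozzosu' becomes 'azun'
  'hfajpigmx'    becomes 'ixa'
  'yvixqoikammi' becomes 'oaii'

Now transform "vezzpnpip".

npz

What's happening: keep one character in every 3, starting at position 3 (positions 3rd, 6th, 9th, ...), then move the first character to the end.
Working it through for "vezzpnpip": intermediate "znp", final "npz".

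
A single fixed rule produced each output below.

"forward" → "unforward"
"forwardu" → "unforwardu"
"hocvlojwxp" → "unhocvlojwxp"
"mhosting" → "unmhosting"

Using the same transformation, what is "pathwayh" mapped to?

unpathwayh

Each output is the input with this applied: prepend "un".
On "pathwayh" that produces "unpathwayh".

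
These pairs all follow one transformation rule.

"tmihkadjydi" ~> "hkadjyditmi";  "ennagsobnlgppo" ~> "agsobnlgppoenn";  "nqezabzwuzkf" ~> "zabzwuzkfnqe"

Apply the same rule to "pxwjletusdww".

What's happening: move the first 3 characters to the end (rotate left by 3).
Doing the same to "pxwjletusdww": "jletusdwwpxw".

jletusdwwpxw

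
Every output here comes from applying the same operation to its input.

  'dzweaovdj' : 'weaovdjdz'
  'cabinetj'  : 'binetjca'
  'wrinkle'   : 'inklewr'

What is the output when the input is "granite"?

anitegr

Rule — move the first 2 characters to the end (rotate left by 2).
Doing the same to "granite": "anitegr".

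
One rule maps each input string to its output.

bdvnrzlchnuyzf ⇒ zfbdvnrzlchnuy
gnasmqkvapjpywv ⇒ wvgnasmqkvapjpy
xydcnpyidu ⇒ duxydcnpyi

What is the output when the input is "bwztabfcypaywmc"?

mcbwztabfcypayw

Looking at the pairs, the operation is to move the last 2 characters to the front (rotate right by 2).
"bwztabfcypaywmc" → "mcbwztabfcypayw".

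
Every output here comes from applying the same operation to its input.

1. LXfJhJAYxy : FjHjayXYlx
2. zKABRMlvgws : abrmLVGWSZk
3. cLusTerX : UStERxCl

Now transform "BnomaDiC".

OMAdIcbN

Looking at the pairs, the operation is to move the first 2 characters to the end (rotate left by 2), then flip the case of every letter.
Working it through for "BnomaDiC": intermediate "omaDiCBn", final "OMAdIcbN".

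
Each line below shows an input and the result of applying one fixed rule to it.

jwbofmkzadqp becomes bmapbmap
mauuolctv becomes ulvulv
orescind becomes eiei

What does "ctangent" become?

aeae

In each case the input is transformed by: keep one character in every 3, starting at position 3 (positions 3rd, 6th, 9th, ...), then write the whole string twice.
Starting from "ctangent": after the first operation, "ae"; after the second, "aeae".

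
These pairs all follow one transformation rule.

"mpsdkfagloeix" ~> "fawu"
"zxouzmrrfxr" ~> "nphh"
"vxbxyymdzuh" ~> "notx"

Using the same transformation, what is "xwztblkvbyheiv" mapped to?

The rule is to shift every letter 10 places backward in the alphabet (wrapping around), then keep one character in every 3, starting at position 2 (positions 2nd, 5th, 8th, ...).
For "xwztblkvbyheiv", step one produces "nmpjrbalroxuyl"; step two turns that into "mrlxl".

mrlxl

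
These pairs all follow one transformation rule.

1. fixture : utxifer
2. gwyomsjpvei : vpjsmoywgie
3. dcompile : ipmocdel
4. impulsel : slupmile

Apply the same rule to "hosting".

itsohgn

The transformation: move the last 2 characters to the front (rotate right by 2), then reverse the string.
Working it through for "hosting": intermediate "nghosti", final "itsohgn".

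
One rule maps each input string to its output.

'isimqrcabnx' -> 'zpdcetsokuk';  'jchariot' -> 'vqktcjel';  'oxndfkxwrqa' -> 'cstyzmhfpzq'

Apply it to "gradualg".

incwfcti

The pattern: reverse the string, then shift every letter 2 places forward in the alphabet (wrapping around).
Starting from "gradualg": after the first operation, "glaudarg"; after the second, "incwfcti".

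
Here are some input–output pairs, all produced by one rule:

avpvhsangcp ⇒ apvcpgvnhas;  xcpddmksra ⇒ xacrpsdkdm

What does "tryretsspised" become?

tdreysrieptss

What's happening: take characters alternately from the front and the back (1st, last, 2nd, 2nd-last, ...).
"tryretsspised" → "tdreysrieptss".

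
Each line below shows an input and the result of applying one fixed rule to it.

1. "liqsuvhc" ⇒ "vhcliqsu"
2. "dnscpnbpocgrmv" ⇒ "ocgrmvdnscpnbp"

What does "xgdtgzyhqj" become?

Looking at the pairs, the operation is to move the first character to the end, then swap the front and back halves of the string.
Working it through for "xgdtgzyhqj": intermediate "gdtgzyhqjx", final "yhqjxgdtgz".

yhqjxgdtgz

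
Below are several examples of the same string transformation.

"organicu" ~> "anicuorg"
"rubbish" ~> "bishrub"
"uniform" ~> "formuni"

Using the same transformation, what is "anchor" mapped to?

horanc

Each output is the input with this applied: move the first 3 characters to the end (rotate left by 3).
On "anchor" that produces "horanc".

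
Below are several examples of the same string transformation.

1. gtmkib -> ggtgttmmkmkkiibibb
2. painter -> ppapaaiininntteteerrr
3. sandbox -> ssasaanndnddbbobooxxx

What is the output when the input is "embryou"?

The rule is to repeat every character 3 times, then swap each adjacent pair of characters (1↔2, 3↔4, ...).
For "embryou", step one produces "eeemmmbbbrrryyyooouuu"; step two turns that into "eememmbbrbrryyoyoouuu".

eememmbbrbrryyoyoouuu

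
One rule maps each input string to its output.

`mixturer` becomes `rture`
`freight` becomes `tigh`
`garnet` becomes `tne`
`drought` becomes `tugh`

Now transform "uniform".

In each case the input is transformed by: delete the first 3 characters, then move the last character to the front.
Starting from "uniform": after the first operation, "form"; after the second, "mfor".

mfor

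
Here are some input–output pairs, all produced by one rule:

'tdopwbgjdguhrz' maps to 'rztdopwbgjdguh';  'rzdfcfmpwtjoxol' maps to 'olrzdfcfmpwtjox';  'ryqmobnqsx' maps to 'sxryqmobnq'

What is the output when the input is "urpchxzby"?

Each output is the input with this applied: move the last 2 characters to the front (rotate right by 2).
On "urpchxzby" that produces "byurpchxz".

byurpchxz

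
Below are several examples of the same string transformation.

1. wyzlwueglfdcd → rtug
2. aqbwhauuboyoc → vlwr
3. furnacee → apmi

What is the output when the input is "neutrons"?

What's happening: shift every letter 5 places backward in the alphabet (wrapping around), then keep only the first 4 characters.
On "neutrons": the first step gives "izpomjin", and the second then gives "izpo".

izpo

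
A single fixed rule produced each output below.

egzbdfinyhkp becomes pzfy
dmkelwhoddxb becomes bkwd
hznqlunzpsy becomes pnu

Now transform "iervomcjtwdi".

The rule is to keep one character in every 3, starting at position 3 (positions 3rd, 6th, 9th, ...), then move the last character to the front.
Starting from "iervomcjtwdi": after the first operation, "rmti"; after the second, "irmt".

irmt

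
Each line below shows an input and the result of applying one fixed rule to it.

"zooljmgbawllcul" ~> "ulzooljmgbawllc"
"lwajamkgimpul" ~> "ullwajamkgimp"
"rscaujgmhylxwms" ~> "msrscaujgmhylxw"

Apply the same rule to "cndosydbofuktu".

Looking at the pairs, the operation is to move the last 2 characters to the front (rotate right by 2).
On "cndosydbofuktu" that produces "tucndosydbofuk".

tucndosydbofuk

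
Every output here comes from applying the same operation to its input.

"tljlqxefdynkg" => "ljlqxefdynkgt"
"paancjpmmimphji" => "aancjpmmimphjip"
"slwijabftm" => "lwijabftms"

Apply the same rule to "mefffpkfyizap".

efffpkfyizapm

The rule is to move the first character to the end.
On "mefffpkfyizap" that produces "efffpkfyizapm".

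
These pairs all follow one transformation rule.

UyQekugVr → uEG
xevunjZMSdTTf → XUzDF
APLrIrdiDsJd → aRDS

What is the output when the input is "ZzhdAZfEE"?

Looking at the pairs, the operation is to flip the case of every letter, then keep one character in every 3, starting at position 1 (positions 1st, 4th, 7th, ...).
Starting from "ZzhdAZfEE": after the first operation, "zZHDazFee"; after the second, "zDF".
(Check on "APLrIrdiDsJd": → "aplRiRDIdSjD" → "aRDS" ✓)

zDF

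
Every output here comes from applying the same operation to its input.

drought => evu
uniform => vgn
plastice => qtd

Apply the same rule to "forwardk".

In each case the input is transformed by: keep one character in every 3, starting at position 1 (positions 1st, 4th, 7th, ...), then shift every letter 1 place forward in the alphabet (wrapping around).
Starting from "forwardk": after the first operation, "fwd"; after the second, "gxe".

gxe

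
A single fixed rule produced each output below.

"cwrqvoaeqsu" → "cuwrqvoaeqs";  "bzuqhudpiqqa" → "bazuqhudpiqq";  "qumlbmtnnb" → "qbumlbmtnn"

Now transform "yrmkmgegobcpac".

ycrmkmgegobcpa

What's happening: swap the first and last characters, then move the last character to the front.
On "yrmkmgegobcpac": the first step gives "crmkmgegobcpay", and the second then gives "ycrmkmgegobcpa".
(Check on "bzuqhudpiqqa": → "azuqhudpiqqb" → "bazuqhudpiqq" ✓)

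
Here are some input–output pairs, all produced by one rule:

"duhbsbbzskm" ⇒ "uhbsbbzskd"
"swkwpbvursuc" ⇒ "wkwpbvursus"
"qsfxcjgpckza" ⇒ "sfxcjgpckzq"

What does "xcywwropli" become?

cywwroplx

What's happening: delete the last character, then move the first character to the end.
For "xcywwropli", step one produces "xcywwropl"; step two turns that into "cywwroplx".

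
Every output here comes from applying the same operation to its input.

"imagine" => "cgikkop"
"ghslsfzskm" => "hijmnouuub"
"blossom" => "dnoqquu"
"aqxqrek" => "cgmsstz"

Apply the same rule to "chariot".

The pattern: sort the characters into alphabetical order, then shift every letter 2 places forward in the alphabet (wrapping around).
"chariot" → "achiort" → "cejkqtv".

cejkqtv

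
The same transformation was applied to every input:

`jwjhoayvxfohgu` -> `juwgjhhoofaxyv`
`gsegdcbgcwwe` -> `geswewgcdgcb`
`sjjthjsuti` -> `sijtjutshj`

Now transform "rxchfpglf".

rfxlcghpf

Rule — take characters alternately from the front and the back (1st, last, 2nd, 2nd-last, ...).
Applying that to "rxchfpglf" gives "rfxlcghpf".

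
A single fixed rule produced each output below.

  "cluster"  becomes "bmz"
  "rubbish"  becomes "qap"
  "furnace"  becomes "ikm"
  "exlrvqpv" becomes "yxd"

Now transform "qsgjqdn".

The transformation: shift every letter 8 places forward in the alphabet (wrapping around), then keep only the last 3 characters.
"qsgjqdn" → "yaorylv" → "ylv".
(Check on "rubbish": → "zcjjqap" → "qap" ✓)

ylv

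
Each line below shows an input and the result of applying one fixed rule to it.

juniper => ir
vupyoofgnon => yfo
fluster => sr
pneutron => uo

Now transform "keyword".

wd

In each case the input is transformed by: move the first character to the end, then keep one character in every 3, starting at position 3 (positions 3rd, 6th, 9th, ...).
"keyword" → "eywordk" → "wd".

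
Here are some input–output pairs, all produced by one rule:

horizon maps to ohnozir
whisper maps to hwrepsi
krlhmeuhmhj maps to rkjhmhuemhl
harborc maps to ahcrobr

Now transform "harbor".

In each case the input is transformed by: reverse the string, then move the last 2 characters to the front (rotate right by 2).
Working it through for "harbor": intermediate "robrah", final "ahrobr".

ahrobr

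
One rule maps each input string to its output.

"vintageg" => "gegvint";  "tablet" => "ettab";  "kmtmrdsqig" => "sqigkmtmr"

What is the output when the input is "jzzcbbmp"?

Rule — swap the front and back halves of the string, then delete the first character.
For "jzzcbbmp" the result is "bmpjzzc".

bmpjzzc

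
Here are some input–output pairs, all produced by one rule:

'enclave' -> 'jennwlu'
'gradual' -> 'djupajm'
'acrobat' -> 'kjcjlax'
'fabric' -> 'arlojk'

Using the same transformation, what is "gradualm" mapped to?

In each case the input is transformed by: move the last 3 characters to the front (rotate right by 3), then shift every letter 9 places forward in the alphabet (wrapping around).
Applying that to "gradualm" gives "juvpajmd".
(Check on "fabric": → "ricfab" → "arlojk" ✓)

juvpajmd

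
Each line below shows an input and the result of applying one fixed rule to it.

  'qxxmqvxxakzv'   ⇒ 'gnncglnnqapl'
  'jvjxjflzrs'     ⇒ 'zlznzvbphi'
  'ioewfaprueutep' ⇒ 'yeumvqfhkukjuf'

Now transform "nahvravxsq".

dqxlhqlnig

The pattern: shift every letter 10 places backward in the alphabet (wrapping around).
For "nahvravxsq" the result is "dqxlhqlnig".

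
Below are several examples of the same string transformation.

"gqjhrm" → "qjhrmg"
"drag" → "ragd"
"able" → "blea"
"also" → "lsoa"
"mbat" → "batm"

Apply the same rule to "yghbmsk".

ghbmsky

What's happening: move the first character to the end.
For "yghbmsk" the result is "ghbmsky".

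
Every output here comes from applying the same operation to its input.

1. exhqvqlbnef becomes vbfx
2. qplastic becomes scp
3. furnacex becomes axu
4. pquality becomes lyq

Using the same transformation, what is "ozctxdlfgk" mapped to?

xfz

Each output is the input with this applied: keep one character in every 3, starting at position 2 (positions 2nd, 5th, 8th, ...), then move the first character to the end.
"ozctxdlfgk" → "zxf" → "xfz".
(Check on "furnacex": → "uax" → "axu" ✓)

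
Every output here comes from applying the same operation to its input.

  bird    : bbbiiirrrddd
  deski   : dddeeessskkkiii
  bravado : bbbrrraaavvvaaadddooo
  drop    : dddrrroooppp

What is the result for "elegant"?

What's happening: repeat every character 3 times.
Doing the same to "elegant": "eeellleeegggaaannnttt".

eeellleeegggaaannnttt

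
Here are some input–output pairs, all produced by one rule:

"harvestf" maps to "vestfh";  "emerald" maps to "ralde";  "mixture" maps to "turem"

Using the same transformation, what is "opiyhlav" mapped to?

The pattern: move the first character to the end, then delete the first 2 characters.
Working it through for "opiyhlav": intermediate "piyhlavo", final "yhlavo".

yhlavo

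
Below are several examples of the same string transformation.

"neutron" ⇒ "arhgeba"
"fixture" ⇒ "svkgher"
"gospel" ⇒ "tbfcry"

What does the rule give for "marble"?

zneoyr

The transformation: shift every letter 13 places forward in the alphabet (wrapping around) — i.e. ROT13.
Applying that to "marble" gives "zneoyr".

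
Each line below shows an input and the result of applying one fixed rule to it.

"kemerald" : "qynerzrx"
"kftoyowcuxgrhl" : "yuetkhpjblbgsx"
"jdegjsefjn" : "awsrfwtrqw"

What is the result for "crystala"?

Rule — reverse the string, then shift every letter 13 places forward in the alphabet (wrapping around) — i.e. ROT13.
Applying both steps to "crystala": "alatsyrc", then "nyngflep".

nyngflep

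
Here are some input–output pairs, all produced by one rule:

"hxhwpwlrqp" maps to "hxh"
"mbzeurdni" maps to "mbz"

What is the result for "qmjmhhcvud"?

Looking at the pairs, the operation is to keep only the first 3 characters.
For "qmjmhhcvud" the result is "qmj".

qmj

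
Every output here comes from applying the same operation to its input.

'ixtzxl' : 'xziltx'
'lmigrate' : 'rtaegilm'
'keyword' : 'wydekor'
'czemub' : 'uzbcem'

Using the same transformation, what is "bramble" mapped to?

mrabbel

The pattern: sort the characters into alphabetical order, then move the last 2 characters to the front (rotate right by 2).
On "bramble" that produces "mrabbel".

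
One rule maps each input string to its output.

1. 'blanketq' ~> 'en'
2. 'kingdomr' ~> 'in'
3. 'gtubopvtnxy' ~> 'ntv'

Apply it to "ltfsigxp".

is

Looking at the pairs, the operation is to sort the characters into alphabetical order, then keep one character in every 3, starting at position 3 (positions 3rd, 6th, 9th, ...).
Doing the same to "ltfsigxp": "is".
(Check on "blanketq": → "abeklnqt" → "en" ✓)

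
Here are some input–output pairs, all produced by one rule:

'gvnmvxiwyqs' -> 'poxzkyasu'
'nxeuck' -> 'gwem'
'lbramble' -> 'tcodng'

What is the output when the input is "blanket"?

Looking at the pairs, the operation is to shift every letter 2 places forward in the alphabet (wrapping around), then delete the first 2 characters.
"blanket" → "dncpmgv" → "cpmgv".

cpmgv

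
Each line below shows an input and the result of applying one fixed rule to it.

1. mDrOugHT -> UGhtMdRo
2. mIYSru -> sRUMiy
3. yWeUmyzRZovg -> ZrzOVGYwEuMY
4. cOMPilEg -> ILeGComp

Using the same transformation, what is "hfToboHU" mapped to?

BOhuHFtO

The pattern: swap the front and back halves of the string, then flip the case of every letter.
For "hfToboHU", step one produces "boHUhfTo"; step two turns that into "BOhuHFtO".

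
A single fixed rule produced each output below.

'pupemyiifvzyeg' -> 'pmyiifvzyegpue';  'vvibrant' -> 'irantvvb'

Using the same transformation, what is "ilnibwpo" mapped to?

The pattern: move the first 3 characters to the end (rotate left by 3), then swap the first and last characters.
"ilnibwpo" → "ibwpoiln" → "nbwpoili".

nbwpoili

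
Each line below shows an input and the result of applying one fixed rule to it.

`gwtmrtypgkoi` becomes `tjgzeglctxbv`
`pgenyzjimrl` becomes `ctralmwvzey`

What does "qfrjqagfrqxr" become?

In each case the input is transformed by: shift every letter 13 places forward in the alphabet (wrapping around) — i.e. ROT13.
So "qfrjqagfrqxr" becomes "dsewdntsedke".

dsewdntsedke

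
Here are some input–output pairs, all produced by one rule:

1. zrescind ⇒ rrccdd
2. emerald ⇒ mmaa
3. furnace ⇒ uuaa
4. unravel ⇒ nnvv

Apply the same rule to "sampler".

aall

What's happening: keep one character in every 3, starting at position 2 (positions 2nd, 5th, 8th, ...), then double every character.
"sampler" → "al" → "aall".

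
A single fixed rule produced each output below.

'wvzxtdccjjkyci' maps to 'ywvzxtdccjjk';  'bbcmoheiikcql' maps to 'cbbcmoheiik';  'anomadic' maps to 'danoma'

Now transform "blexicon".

The rule is to delete the last 2 characters, then move the last character to the front.
Applying both steps to "blexicon": "blexic", then "cblexi".

cblexi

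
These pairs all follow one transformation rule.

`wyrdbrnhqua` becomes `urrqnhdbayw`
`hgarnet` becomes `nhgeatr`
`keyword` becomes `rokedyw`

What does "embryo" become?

The rule is to sort the characters into reverse alphabetical order, then move the first 2 characters to the end (rotate left by 2).
"embryo" → "yromeb" → "omebyr".

omebyr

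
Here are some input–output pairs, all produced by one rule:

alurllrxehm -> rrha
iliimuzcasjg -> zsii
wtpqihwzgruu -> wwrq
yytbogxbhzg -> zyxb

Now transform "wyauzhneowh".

wwun

The pattern: keep one character in every 3, starting at position 1 (positions 1st, 4th, 7th, ...), then sort the characters into reverse alphabetical order.
Doing the same to "wyauzhneowh": "wwun".
(Check on "yytbogxbhzg": → "ybxz" → "zyxb" ✓)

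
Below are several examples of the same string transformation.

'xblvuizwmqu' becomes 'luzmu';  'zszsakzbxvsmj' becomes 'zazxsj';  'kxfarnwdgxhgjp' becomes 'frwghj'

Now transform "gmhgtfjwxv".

The pattern: delete the first 2 characters, then keep every other character starting from the first (positions 1st, 3rd, 5th, ...).
"gmhgtfjwxv" → "htjx".

htjx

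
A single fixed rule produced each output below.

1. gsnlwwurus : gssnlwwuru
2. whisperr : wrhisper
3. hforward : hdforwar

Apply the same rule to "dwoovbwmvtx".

Each output is the input with this applied: swap the first and last characters, then move the last character to the front.
"dwoovbwmvtx" → "xwoovbwmvtd" → "dxwoovbwmvt".

dxwoovbwmvt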